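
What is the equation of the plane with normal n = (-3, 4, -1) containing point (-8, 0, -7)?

The plane through P with normal n = (a, b, c) satisfies n·(r - P) = 0,
i.e. ax + by + cz = a·x₀ + b·y₀ + c·z₀.
d = (-3)·(-8) + 4·0 + (-1)·(-7)
  = 24 + 0 + 7
  = 31
Equation: -3x + 4y - z = 31

-3x + 4y - z = 31


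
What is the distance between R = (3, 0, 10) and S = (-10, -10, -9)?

d = √[(x₂-x₁)² + (y₂-y₁)² + (z₂-z₁)²]
  = √[(-13)² + (-10)² + (-19)²]
  = √[169 + 100 + 361]
  = √630
  ≈ 25.1

25.1


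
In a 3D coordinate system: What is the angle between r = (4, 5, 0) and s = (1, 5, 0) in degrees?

r·s = 4·1 + 5·5 + 0·0 = 4 + 25 + 0 = 29
|r| = √(4² + 5² + 0²) = √41 ≈ 6.403
|s| = √(1² + 5² + 0²) = √26 ≈ 5.099
cos θ = (r·s)/(|r||s|) = 29/(6.403·5.099) ≈ 0.8882
θ = arccos(0.8882) ≈ 27.35°

27.35°


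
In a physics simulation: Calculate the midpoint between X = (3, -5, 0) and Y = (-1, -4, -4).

M = ((x₁+x₂)/2, (y₁+y₂)/2, (z₁+z₂)/2)
  = ((3 - 1)/2, (-5 - 4)/2, (0 - 4)/2)
  = (2/2, -9/2, -4/2)
  = (1, -4.5, -2)

(1, -4.5, -2)


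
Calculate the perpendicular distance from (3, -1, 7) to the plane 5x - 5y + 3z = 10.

distance = |a·x₀ + b·y₀ + c·z₀ - d| / √(a² + b² + c²)
  = |5·3 + (-5)·(-1) + 3·7 - 10| / √(5² + (-5)² + 3²)
  = |15 + 5 + 21 - 10| / √(25 + 25 + 9)
  = |31| / √59
  = 31 / 7.681
  ≈ 4.036

4.036


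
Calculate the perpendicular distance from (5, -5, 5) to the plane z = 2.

distance = |a·x₀ + b·y₀ + c·z₀ - d| / √(a² + b² + c²)
  = |0·5 + 0·(-5) + 1·5 - 2| / √(0² + 0² + 1²)
  = |0 + 0 + 5 - 2| / √(0 + 0 + 1)
  = |3| / √1
  = 3 / 1
  ≈ 3

3


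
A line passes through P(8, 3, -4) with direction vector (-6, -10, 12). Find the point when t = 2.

P(t) = P + t·d
  = (8 + (-6)·2, 3 + (-10)·2, -4 + 12·2)
  = (8 - 12, 3 - 20, -4 + 24)
  = (-4, -17, 20)

(-4, -17, 20)


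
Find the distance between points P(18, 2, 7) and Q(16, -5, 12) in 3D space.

d = √[(x₂-x₁)² + (y₂-y₁)² + (z₂-z₁)²]
  = √[(-2)² + (-7)² + 5²]
  = √[4 + 49 + 25]
  = √78
  ≈ 8.832

8.832


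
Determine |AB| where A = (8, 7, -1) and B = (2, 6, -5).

d = √[(x₂-x₁)² + (y₂-y₁)² + (z₂-z₁)²]
  = √[(-6)² + (-1)² + (-4)²]
  = √[36 + 1 + 16]
  = √53
  ≈ 7.28

7.28


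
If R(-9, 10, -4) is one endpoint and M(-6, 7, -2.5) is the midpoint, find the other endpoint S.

S = 2M - R
  = (2·(-6) - (-9), 2·7 - 10, 2·(-2.5) - (-4))
  = (-12 + 9, 14 - 10, -5 + 4)
  = (-3, 4, -1)

(-3, 4, -1)


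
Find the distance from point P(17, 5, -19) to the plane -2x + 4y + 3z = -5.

distance = |a·x₀ + b·y₀ + c·z₀ - d| / √(a² + b² + c²)
  = |(-2)·17 + 4·5 + 3·(-19) - (-5)| / √((-2)² + 4² + 3²)
  = |-34 + 20 - 57 + 5| / √(4 + 16 + 9)
  = |-66| / √29
  = 66 / 5.385
  ≈ 12.26

12.26


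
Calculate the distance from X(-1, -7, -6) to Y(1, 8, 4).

d = √[(x₂-x₁)² + (y₂-y₁)² + (z₂-z₁)²]
  = √[2² + 15² + 10²]
  = √[4 + 225 + 100]
  = √329
  ≈ 18.14

18.14


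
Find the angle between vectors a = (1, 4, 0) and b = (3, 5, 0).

a·b = 1·3 + 4·5 + 0·0 = 3 + 20 + 0 = 23
|a| = √(1² + 4² + 0²) = √17 ≈ 4.123
|b| = √(3² + 5² + 0²) = √34 ≈ 5.831
cos θ = (a·b)/(|a||b|) = 23/(4.123·5.831) ≈ 0.9567
θ = arccos(0.9567) ≈ 16.93°

16.93°


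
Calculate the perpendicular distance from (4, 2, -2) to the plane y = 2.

distance = |a·x₀ + b·y₀ + c·z₀ - d| / √(a² + b² + c²)
  = |0·4 + 1·2 + 0·(-2) - 2| / √(0² + 1² + 0²)
  = |0 + 2 + 0 - 2| / √(0 + 1 + 0)
  = |0| / √1
  = 0 / 1
  ≈ 0

0


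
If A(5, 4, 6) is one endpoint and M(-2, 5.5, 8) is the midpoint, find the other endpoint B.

B = 2M - A
  = (2·(-2) - 5, 2·5.5 - 4, 2·8 - 6)
  = (-4 - 5, 11 - 4, 16 - 6)
  = (-9, 7, 10)

(-9, 7, 10)


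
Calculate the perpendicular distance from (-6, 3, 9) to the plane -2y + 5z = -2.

distance = |a·x₀ + b·y₀ + c·z₀ - d| / √(a² + b² + c²)
  = |0·(-6) + (-2)·3 + 5·9 - (-2)| / √(0² + (-2)² + 5²)
  = |0 - 6 + 45 + 2| / √(0 + 4 + 25)
  = |41| / √29
  = 41 / 5.385
  ≈ 7.614

7.614


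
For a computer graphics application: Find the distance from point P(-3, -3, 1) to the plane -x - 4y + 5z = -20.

distance = |a·x₀ + b·y₀ + c·z₀ - d| / √(a² + b² + c²)
  = |(-1)·(-3) + (-4)·(-3) + 5·1 - (-20)| / √((-1)² + (-4)² + 5²)
  = |3 + 12 + 5 + 20| / √(1 + 16 + 25)
  = |40| / √42
  = 40 / 6.481
  ≈ 6.172

6.172


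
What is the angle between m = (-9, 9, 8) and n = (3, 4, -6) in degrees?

m·n = (-9)·3 + 9·4 + 8·(-6) = -27 + 36 - 48 = -39
|m| = √((-9)² + 9² + 8²) = √226 ≈ 15.03
|n| = √(3² + 4² + (-6)²) = √61 ≈ 7.81
cos θ = (m·n)/(|m||n|) = -39/(15.03·7.81) ≈ -0.3322
θ = arccos(-0.3322) ≈ 109.4°

109.4°


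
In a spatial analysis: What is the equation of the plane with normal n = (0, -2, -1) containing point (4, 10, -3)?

The plane through P with normal n = (a, b, c) satisfies n·(r - P) = 0,
i.e. ax + by + cz = a·x₀ + b·y₀ + c·z₀.
d = 0·4 + (-2)·10 + (-1)·(-3)
  = 0 - 20 + 3
  = -17
Equation: -2y - z = -17

-2y - z = -17


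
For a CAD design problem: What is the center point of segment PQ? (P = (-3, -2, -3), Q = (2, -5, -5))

M = ((x₁+x₂)/2, (y₁+y₂)/2, (z₁+z₂)/2)
  = ((-3 + 2)/2, (-2 - 5)/2, (-3 - 5)/2)
  = (-1/2, -7/2, -8/2)
  = (-0.5, -3.5, -4)

(-0.5, -3.5, -4)


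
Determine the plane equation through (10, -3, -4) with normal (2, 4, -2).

The plane through P with normal n = (a, b, c) satisfies n·(r - P) = 0,
i.e. ax + by + cz = a·x₀ + b·y₀ + c·z₀.
d = 2·10 + 4·(-3) + (-2)·(-4)
  = 20 - 12 + 8
  = 16
Equation: 2x + 4y - 2z = 16

2x + 4y - 2z = 16


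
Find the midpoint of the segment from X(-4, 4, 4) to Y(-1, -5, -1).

M = ((x₁+x₂)/2, (y₁+y₂)/2, (z₁+z₂)/2)
  = ((-4 - 1)/2, (4 - 5)/2, (4 - 1)/2)
  = (-5/2, -1/2, 3/2)
  = (-2.5, -0.5, 1.5)

(-2.5, -0.5, 1.5)


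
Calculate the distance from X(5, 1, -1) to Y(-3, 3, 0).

d = √[(x₂-x₁)² + (y₂-y₁)² + (z₂-z₁)²]
  = √[(-8)² + 2² + 1²]
  = √[64 + 4 + 1]
  = √69
  ≈ 8.307

8.307


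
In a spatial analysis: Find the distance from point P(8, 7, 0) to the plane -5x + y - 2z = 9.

distance = |a·x₀ + b·y₀ + c·z₀ - d| / √(a² + b² + c²)
  = |(-5)·8 + 1·7 + (-2)·0 - 9| / √((-5)² + 1² + (-2)²)
  = |-40 + 7 + 0 - 9| / √(25 + 1 + 4)
  = |-42| / √30
  = 42 / 5.477
  ≈ 7.668

7.668


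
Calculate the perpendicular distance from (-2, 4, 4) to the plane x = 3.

distance = |a·x₀ + b·y₀ + c·z₀ - d| / √(a² + b² + c²)
  = |1·(-2) + 0·4 + 0·4 - 3| / √(1² + 0² + 0²)
  = |-2 + 0 + 0 - 3| / √(1 + 0 + 0)
  = |-5| / √1
  = 5 / 1
  ≈ 5

5


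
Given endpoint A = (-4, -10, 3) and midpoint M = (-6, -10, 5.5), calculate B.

B = 2M - A
  = (2·(-6) - (-4), 2·(-10) - (-10), 2·5.5 - 3)
  = (-12 + 4, -20 + 10, 11 - 3)
  = (-8, -10, 8)

(-8, -10, 8)


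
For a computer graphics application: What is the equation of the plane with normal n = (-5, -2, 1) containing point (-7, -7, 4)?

The plane through P with normal n = (a, b, c) satisfies n·(r - P) = 0,
i.e. ax + by + cz = a·x₀ + b·y₀ + c·z₀.
d = (-5)·(-7) + (-2)·(-7) + 1·4
  = 35 + 14 + 4
  = 53
Equation: -5x - 2y + z = 53

-5x - 2y + z = 53


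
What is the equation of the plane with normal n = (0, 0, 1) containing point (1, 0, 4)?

The plane through P with normal n = (a, b, c) satisfies n·(r - P) = 0,
i.e. ax + by + cz = a·x₀ + b·y₀ + c·z₀.
d = 0·1 + 0·0 + 1·4
  = 0 + 0 + 4
  = 4
Equation: z = 4

z = 4


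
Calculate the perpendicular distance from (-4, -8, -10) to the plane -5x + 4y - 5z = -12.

distance = |a·x₀ + b·y₀ + c·z₀ - d| / √(a² + b² + c²)
  = |(-5)·(-4) + 4·(-8) + (-5)·(-10) - (-12)| / √((-5)² + 4² + (-5)²)
  = |20 - 32 + 50 + 12| / √(25 + 16 + 25)
  = |50| / √66
  = 50 / 8.124
  ≈ 6.155

6.155


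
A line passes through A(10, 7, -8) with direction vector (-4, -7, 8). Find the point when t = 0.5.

P(t) = A + t·d
  = (10 + (-4)·0.5, 7 + (-7)·0.5, -8 + 8·0.5)
  = (10 - 2, 7 - 3.5, -8 + 4)
  = (8, 3.5, -4)

(8, 3.5, -4)


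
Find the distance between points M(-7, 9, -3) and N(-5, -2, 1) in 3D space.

d = √[(x₂-x₁)² + (y₂-y₁)² + (z₂-z₁)²]
  = √[2² + (-11)² + 4²]
  = √[4 + 121 + 16]
  = √141
  ≈ 11.87

11.87


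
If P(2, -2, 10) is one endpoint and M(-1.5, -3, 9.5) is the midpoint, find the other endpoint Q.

Q = 2M - P
  = (2·(-1.5) - 2, 2·(-3) - (-2), 2·9.5 - 10)
  = (-3 - 2, -6 + 2, 19 - 10)
  = (-5, -4, 9)

(-5, -4, 9)


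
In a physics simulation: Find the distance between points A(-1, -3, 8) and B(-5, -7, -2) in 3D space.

d = √[(x₂-x₁)² + (y₂-y₁)² + (z₂-z₁)²]
  = √[(-4)² + (-4)² + (-10)²]
  = √[16 + 16 + 100]
  = √132
  ≈ 11.49

11.49


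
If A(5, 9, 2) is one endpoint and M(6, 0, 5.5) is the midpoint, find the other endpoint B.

B = 2M - A
  = (2·6 - 5, 2·0 - 9, 2·5.5 - 2)
  = (12 - 5, 0 - 9, 11 - 2)
  = (7, -9, 9)

(7, -9, 9)


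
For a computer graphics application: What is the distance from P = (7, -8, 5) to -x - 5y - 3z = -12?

distance = |a·x₀ + b·y₀ + c·z₀ - d| / √(a² + b² + c²)
  = |(-1)·7 + (-5)·(-8) + (-3)·5 - (-12)| / √((-1)² + (-5)² + (-3)²)
  = |-7 + 40 - 15 + 12| / √(1 + 25 + 9)
  = |30| / √35
  = 30 / 5.916
  ≈ 5.071

5.071


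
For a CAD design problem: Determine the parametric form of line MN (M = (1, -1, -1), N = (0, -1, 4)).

Direction vector d = N - M = (0 - 1, -1 + 1, 4 + 1) = (-1, 0, 5)
Parametric form r = M + t·d:
x = 1 - t, y = -1, z = -1 + 5t

x = 1 - t, y = -1, z = -1 + 5t


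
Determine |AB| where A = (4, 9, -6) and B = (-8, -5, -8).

d = √[(x₂-x₁)² + (y₂-y₁)² + (z₂-z₁)²]
  = √[(-12)² + (-14)² + (-2)²]
  = √[144 + 196 + 4]
  = √344
  ≈ 18.55

18.55


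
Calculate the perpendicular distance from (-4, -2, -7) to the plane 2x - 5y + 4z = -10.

distance = |a·x₀ + b·y₀ + c·z₀ - d| / √(a² + b² + c²)
  = |2·(-4) + (-5)·(-2) + 4·(-7) - (-10)| / √(2² + (-5)² + 4²)
  = |-8 + 10 - 28 + 10| / √(4 + 25 + 16)
  = |-16| / √45
  = 16 / 6.708
  ≈ 2.385

2.385


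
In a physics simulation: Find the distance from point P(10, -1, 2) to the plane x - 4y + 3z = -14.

distance = |a·x₀ + b·y₀ + c·z₀ - d| / √(a² + b² + c²)
  = |1·10 + (-4)·(-1) + 3·2 - (-14)| / √(1² + (-4)² + 3²)
  = |10 + 4 + 6 + 14| / √(1 + 16 + 9)
  = |34| / √26
  = 34 / 5.099
  ≈ 6.668

6.668


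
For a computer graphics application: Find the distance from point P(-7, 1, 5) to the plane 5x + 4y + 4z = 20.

distance = |a·x₀ + b·y₀ + c·z₀ - d| / √(a² + b² + c²)
  = |5·(-7) + 4·1 + 4·5 - 20| / √(5² + 4² + 4²)
  = |-35 + 4 + 20 - 20| / √(25 + 16 + 16)
  = |-31| / √57
  = 31 / 7.55
  ≈ 4.106

4.106


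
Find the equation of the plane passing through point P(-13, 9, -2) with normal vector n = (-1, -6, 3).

The plane through P with normal n = (a, b, c) satisfies n·(r - P) = 0,
i.e. ax + by + cz = a·x₀ + b·y₀ + c·z₀.
d = (-1)·(-13) + (-6)·9 + 3·(-2)
  = 13 - 54 - 6
  = -47
Equation: -x - 6y + 3z = -47

-x - 6y + 3z = -47


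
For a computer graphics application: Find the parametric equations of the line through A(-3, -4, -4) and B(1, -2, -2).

Direction vector d = B - A = (1 + 3, -2 + 4, -2 + 4) = (4, 2, 2)
Parametric form r = A + t·d:
x = -3 + 4t, y = -4 + 2t, z = -4 + 2t

x = -3 + 4t, y = -4 + 2t, z = -4 + 2t


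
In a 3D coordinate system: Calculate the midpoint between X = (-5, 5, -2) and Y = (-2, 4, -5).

M = ((x₁+x₂)/2, (y₁+y₂)/2, (z₁+z₂)/2)
  = ((-5 - 2)/2, (5 + 4)/2, (-2 - 5)/2)
  = (-7/2, 9/2, -7/2)
  = (-3.5, 4.5, -3.5)

(-3.5, 4.5, -3.5)


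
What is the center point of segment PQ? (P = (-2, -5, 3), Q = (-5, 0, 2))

M = ((x₁+x₂)/2, (y₁+y₂)/2, (z₁+z₂)/2)
  = ((-2 - 5)/2, (-5 + 0)/2, (3 + 2)/2)
  = (-7/2, -5/2, 5/2)
  = (-3.5, -2.5, 2.5)

(-3.5, -2.5, 2.5)


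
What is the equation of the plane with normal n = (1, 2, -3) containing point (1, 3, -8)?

The plane through P with normal n = (a, b, c) satisfies n·(r - P) = 0,
i.e. ax + by + cz = a·x₀ + b·y₀ + c·z₀.
d = 1·1 + 2·3 + (-3)·(-8)
  = 1 + 6 + 24
  = 31
Equation: x + 2y - 3z = 31

x + 2y - 3z = 31


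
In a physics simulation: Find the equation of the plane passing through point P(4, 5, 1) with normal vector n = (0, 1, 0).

The plane through P with normal n = (a, b, c) satisfies n·(r - P) = 0,
i.e. ax + by + cz = a·x₀ + b·y₀ + c·z₀.
d = 0·4 + 1·5 + 0·1
  = 0 + 5 + 0
  = 5
Equation: y = 5

y = 5


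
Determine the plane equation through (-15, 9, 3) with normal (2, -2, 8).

The plane through P with normal n = (a, b, c) satisfies n·(r - P) = 0,
i.e. ax + by + cz = a·x₀ + b·y₀ + c·z₀.
d = 2·(-15) + (-2)·9 + 8·3
  = -30 - 18 + 24
  = -24
Equation: 2x - 2y + 8z = -24

2x - 2y + 8z = -24


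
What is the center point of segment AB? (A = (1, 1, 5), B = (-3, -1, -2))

M = ((x₁+x₂)/2, (y₁+y₂)/2, (z₁+z₂)/2)
  = ((1 - 3)/2, (1 - 1)/2, (5 - 2)/2)
  = (-2/2, 0/2, 3/2)
  = (-1, 0, 1.5)

(-1, 0, 1.5)


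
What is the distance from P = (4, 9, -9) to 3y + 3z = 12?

distance = |a·x₀ + b·y₀ + c·z₀ - d| / √(a² + b² + c²)
  = |0·4 + 3·9 + 3·(-9) - 12| / √(0² + 3² + 3²)
  = |0 + 27 - 27 - 12| / √(0 + 9 + 9)
  = |-12| / √18
  = 12 / 4.243
  ≈ 2.828

2.828


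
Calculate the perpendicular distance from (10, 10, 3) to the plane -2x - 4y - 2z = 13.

distance = |a·x₀ + b·y₀ + c·z₀ - d| / √(a² + b² + c²)
  = |(-2)·10 + (-4)·10 + (-2)·3 - 13| / √((-2)² + (-4)² + (-2)²)
  = |-20 - 40 - 6 - 13| / √(4 + 16 + 4)
  = |-79| / √24
  = 79 / 4.899
  ≈ 16.13

16.13


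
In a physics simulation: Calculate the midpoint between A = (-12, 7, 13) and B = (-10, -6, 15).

M = ((x₁+x₂)/2, (y₁+y₂)/2, (z₁+z₂)/2)
  = ((-12 - 10)/2, (7 - 6)/2, (13 + 15)/2)
  = (-22/2, 1/2, 28/2)
  = (-11, 0.5, 14)

(-11, 0.5, 14)


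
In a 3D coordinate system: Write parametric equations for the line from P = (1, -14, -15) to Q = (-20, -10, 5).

Direction vector d = Q - P = (-20 - 1, -10 + 14, 5 + 15) = (-21, 4, 20)
Parametric form r = P + t·d:
x = 1 - 21t, y = -14 + 4t, z = -15 + 20t

x = 1 - 21t, y = -14 + 4t, z = -15 + 20t


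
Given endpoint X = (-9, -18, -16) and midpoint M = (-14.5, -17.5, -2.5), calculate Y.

Y = 2M - X
  = (2·(-14.5) - (-9), 2·(-17.5) - (-18), 2·(-2.5) - (-16))
  = (-29 + 9, -35 + 18, -5 + 16)
  = (-20, -17, 11)

(-20, -17, 11)


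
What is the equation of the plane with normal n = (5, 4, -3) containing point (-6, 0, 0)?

The plane through P with normal n = (a, b, c) satisfies n·(r - P) = 0,
i.e. ax + by + cz = a·x₀ + b·y₀ + c·z₀.
d = 5·(-6) + 4·0 + (-3)·0
  = -30 + 0 + 0
  = -30
Equation: 5x + 4y - 3z = -30

5x + 4y - 3z = -30


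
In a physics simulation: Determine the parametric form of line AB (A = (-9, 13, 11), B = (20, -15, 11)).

Direction vector d = B - A = (20 + 9, -15 - 13, 11 - 11) = (29, -28, 0)
Parametric form r = A + t·d:
x = -9 + 29t, y = 13 - 28t, z = 11

x = -9 + 29t, y = 13 - 28t, z = 11


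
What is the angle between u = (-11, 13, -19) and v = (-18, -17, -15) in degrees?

u·v = (-11)·(-18) + 13·(-17) + (-19)·(-15) = 198 - 221 + 285 = 262
|u| = √((-11)² + 13² + (-19)²) = √651 ≈ 25.51
|v| = √((-18)² + (-17)² + (-15)²) = √838 ≈ 28.95
cos θ = (u·v)/(|u||v|) = 262/(25.51·28.95) ≈ 0.3547
θ = arccos(0.3547) ≈ 69.22°

69.22°


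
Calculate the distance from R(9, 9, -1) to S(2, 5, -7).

d = √[(x₂-x₁)² + (y₂-y₁)² + (z₂-z₁)²]
  = √[(-7)² + (-4)² + (-6)²]
  = √[49 + 16 + 36]
  = √101
  ≈ 10.05

10.05


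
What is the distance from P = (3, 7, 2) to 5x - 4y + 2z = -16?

distance = |a·x₀ + b·y₀ + c·z₀ - d| / √(a² + b² + c²)
  = |5·3 + (-4)·7 + 2·2 - (-16)| / √(5² + (-4)² + 2²)
  = |15 - 28 + 4 + 16| / √(25 + 16 + 4)
  = |7| / √45
  = 7 / 6.708
  ≈ 1.043

1.043


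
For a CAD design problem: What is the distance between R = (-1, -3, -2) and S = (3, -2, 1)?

d = √[(x₂-x₁)² + (y₂-y₁)² + (z₂-z₁)²]
  = √[4² + 1² + 3²]
  = √[16 + 1 + 9]
  = √26
  ≈ 5.099

5.099


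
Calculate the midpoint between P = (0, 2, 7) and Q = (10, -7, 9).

M = ((x₁+x₂)/2, (y₁+y₂)/2, (z₁+z₂)/2)
  = ((0 + 10)/2, (2 - 7)/2, (7 + 9)/2)
  = (10/2, -5/2, 16/2)
  = (5, -2.5, 8)

(5, -2.5, 8)


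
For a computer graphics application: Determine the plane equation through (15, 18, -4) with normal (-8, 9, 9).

The plane through P with normal n = (a, b, c) satisfies n·(r - P) = 0,
i.e. ax + by + cz = a·x₀ + b·y₀ + c·z₀.
d = (-8)·15 + 9·18 + 9·(-4)
  = -120 + 162 - 36
  = 6
Equation: -8x + 9y + 9z = 6

-8x + 9y + 9z = 6


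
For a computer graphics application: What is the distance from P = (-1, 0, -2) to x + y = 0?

distance = |a·x₀ + b·y₀ + c·z₀ - d| / √(a² + b² + c²)
  = |1·(-1) + 1·0 + 0·(-2) - 0| / √(1² + 1² + 0²)
  = |-1 + 0 + 0 + 0| / √(1 + 1 + 0)
  = |-1| / √2
  = 1 / 1.414
  ≈ 0.7071

0.7071


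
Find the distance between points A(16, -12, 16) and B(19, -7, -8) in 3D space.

d = √[(x₂-x₁)² + (y₂-y₁)² + (z₂-z₁)²]
  = √[3² + 5² + (-24)²]
  = √[9 + 25 + 576]
  = √610
  ≈ 24.7

24.7


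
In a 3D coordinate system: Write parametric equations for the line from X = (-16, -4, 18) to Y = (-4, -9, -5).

Direction vector d = Y - X = (-4 + 16, -9 + 4, -5 - 18) = (12, -5, -23)
Parametric form r = X + t·d:
x = -16 + 12t, y = -4 - 5t, z = 18 - 23t

x = -16 + 12t, y = -4 - 5t, z = 18 - 23t


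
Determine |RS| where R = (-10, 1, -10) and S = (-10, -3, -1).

d = √[(x₂-x₁)² + (y₂-y₁)² + (z₂-z₁)²]
  = √[0² + (-4)² + 9²]
  = √[0 + 16 + 81]
  = √97
  ≈ 9.849

9.849


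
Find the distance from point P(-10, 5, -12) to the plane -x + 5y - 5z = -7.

distance = |a·x₀ + b·y₀ + c·z₀ - d| / √(a² + b² + c²)
  = |(-1)·(-10) + 5·5 + (-5)·(-12) - (-7)| / √((-1)² + 5² + (-5)²)
  = |10 + 25 + 60 + 7| / √(1 + 25 + 25)
  = |102| / √51
  = 102 / 7.141
  ≈ 14.28

14.28


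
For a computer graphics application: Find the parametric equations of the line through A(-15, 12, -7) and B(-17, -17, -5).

Direction vector d = B - A = (-17 + 15, -17 - 12, -5 + 7) = (-2, -29, 2)
Parametric form r = A + t·d:
x = -15 - 2t, y = 12 - 29t, z = -7 + 2t

x = -15 - 2t, y = 12 - 29t, z = -7 + 2t


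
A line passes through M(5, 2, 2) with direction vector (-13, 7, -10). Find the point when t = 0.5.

P(t) = M + t·d
  = (5 + (-13)·0.5, 2 + 7·0.5, 2 + (-10)·0.5)
  = (5 - 6.5, 2 + 3.5, 2 - 5)
  = (-1.5, 5.5, -3)

(-1.5, 5.5, -3)


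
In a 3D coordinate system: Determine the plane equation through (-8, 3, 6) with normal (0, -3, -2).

The plane through P with normal n = (a, b, c) satisfies n·(r - P) = 0,
i.e. ax + by + cz = a·x₀ + b·y₀ + c·z₀.
d = 0·(-8) + (-3)·3 + (-2)·6
  = 0 - 9 - 12
  = -21
Equation: -3y - 2z = -21

-3y - 2z = -21


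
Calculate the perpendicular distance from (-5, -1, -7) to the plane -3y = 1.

distance = |a·x₀ + b·y₀ + c·z₀ - d| / √(a² + b² + c²)
  = |0·(-5) + (-3)·(-1) + 0·(-7) - 1| / √(0² + (-3)² + 0²)
  = |0 + 3 + 0 - 1| / √(0 + 9 + 0)
  = |2| / √9
  = 2 / 3
  ≈ 0.6667

0.6667


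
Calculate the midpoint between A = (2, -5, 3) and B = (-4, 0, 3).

M = ((x₁+x₂)/2, (y₁+y₂)/2, (z₁+z₂)/2)
  = ((2 - 4)/2, (-5 + 0)/2, (3 + 3)/2)
  = (-2/2, -5/2, 6/2)
  = (-1, -2.5, 3)

(-1, -2.5, 3)


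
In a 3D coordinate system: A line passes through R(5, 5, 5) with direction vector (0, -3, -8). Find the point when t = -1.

P(t) = R + t·d
  = (5 + 0·(-1), 5 + (-3)·(-1), 5 + (-8)·(-1))
  = (5 + 0, 5 + 3, 5 + 8)
  = (5, 8, 13)

(5, 8, 13)


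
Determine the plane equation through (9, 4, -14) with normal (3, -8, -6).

The plane through P with normal n = (a, b, c) satisfies n·(r - P) = 0,
i.e. ax + by + cz = a·x₀ + b·y₀ + c·z₀.
d = 3·9 + (-8)·4 + (-6)·(-14)
  = 27 - 32 + 84
  = 79
Equation: 3x - 8y - 6z = 79

3x - 8y - 6z = 79


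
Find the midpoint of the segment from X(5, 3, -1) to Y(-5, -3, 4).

M = ((x₁+x₂)/2, (y₁+y₂)/2, (z₁+z₂)/2)
  = ((5 - 5)/2, (3 - 3)/2, (-1 + 4)/2)
  = (0/2, 0/2, 3/2)
  = (0, 0, 1.5)

(0, 0, 1.5)


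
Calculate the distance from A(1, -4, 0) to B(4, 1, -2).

d = √[(x₂-x₁)² + (y₂-y₁)² + (z₂-z₁)²]
  = √[3² + 5² + (-2)²]
  = √[9 + 25 + 4]
  = √38
  ≈ 6.164

6.164


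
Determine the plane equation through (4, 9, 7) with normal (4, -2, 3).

The plane through P with normal n = (a, b, c) satisfies n·(r - P) = 0,
i.e. ax + by + cz = a·x₀ + b·y₀ + c·z₀.
d = 4·4 + (-2)·9 + 3·7
  = 16 - 18 + 21
  = 19
Equation: 4x - 2y + 3z = 19

4x - 2y + 3z = 19


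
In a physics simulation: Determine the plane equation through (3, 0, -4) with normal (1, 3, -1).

The plane through P with normal n = (a, b, c) satisfies n·(r - P) = 0,
i.e. ax + by + cz = a·x₀ + b·y₀ + c·z₀.
d = 1·3 + 3·0 + (-1)·(-4)
  = 3 + 0 + 4
  = 7
Equation: x + 3y - z = 7

x + 3y - z = 7


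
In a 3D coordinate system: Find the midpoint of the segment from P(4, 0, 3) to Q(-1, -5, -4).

M = ((x₁+x₂)/2, (y₁+y₂)/2, (z₁+z₂)/2)
  = ((4 - 1)/2, (0 - 5)/2, (3 - 4)/2)
  = (3/2, -5/2, -1/2)
  = (1.5, -2.5, -0.5)

(1.5, -2.5, -0.5)


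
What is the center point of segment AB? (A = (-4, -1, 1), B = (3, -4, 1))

M = ((x₁+x₂)/2, (y₁+y₂)/2, (z₁+z₂)/2)
  = ((-4 + 3)/2, (-1 - 4)/2, (1 + 1)/2)
  = (-1/2, -5/2, 2/2)
  = (-0.5, -2.5, 1)

(-0.5, -2.5, 1)


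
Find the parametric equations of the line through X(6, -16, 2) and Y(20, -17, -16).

Direction vector d = Y - X = (20 - 6, -17 + 16, -16 - 2) = (14, -1, -18)
Parametric form r = X + t·d:
x = 6 + 14t, y = -16 - t, z = 2 - 18t

x = 6 + 14t, y = -16 - t, z = 2 - 18t


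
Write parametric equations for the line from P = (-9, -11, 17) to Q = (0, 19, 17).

Direction vector d = Q - P = (0 + 9, 19 + 11, 17 - 17) = (9, 30, 0)
Parametric form r = P + t·d:
x = -9 + 9t, y = -11 + 30t, z = 17

x = -9 + 9t, y = -11 + 30t, z = 17


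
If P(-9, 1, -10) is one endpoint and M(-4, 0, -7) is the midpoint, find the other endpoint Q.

Q = 2M - P
  = (2·(-4) - (-9), 2·0 - 1, 2·(-7) - (-10))
  = (-8 + 9, 0 - 1, -14 + 10)
  = (1, -1, -4)

(1, -1, -4)


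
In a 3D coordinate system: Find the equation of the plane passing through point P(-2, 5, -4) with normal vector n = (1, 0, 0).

The plane through P with normal n = (a, b, c) satisfies n·(r - P) = 0,
i.e. ax + by + cz = a·x₀ + b·y₀ + c·z₀.
d = 1·(-2) + 0·5 + 0·(-4)
  = -2 + 0 + 0
  = -2
Equation: x = -2

x = -2


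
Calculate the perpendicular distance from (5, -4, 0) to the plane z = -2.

distance = |a·x₀ + b·y₀ + c·z₀ - d| / √(a² + b² + c²)
  = |0·5 + 0·(-4) + 1·0 - (-2)| / √(0² + 0² + 1²)
  = |0 + 0 + 0 + 2| / √(0 + 0 + 1)
  = |2| / √1
  = 2 / 1
  ≈ 2

2


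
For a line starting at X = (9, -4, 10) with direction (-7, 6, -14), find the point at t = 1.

P(t) = X + t·d
  = (9 + (-7)·1, -4 + 6·1, 10 + (-14)·1)
  = (9 - 7, -4 + 6, 10 - 14)
  = (2, 2, -4)

(2, 2, -4)


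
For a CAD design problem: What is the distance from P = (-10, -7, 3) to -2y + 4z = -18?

distance = |a·x₀ + b·y₀ + c·z₀ - d| / √(a² + b² + c²)
  = |0·(-10) + (-2)·(-7) + 4·3 - (-18)| / √(0² + (-2)² + 4²)
  = |0 + 14 + 12 + 18| / √(0 + 4 + 16)
  = |44| / √20
  = 44 / 4.472
  ≈ 9.839

9.839


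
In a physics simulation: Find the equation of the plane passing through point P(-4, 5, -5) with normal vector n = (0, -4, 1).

The plane through P with normal n = (a, b, c) satisfies n·(r - P) = 0,
i.e. ax + by + cz = a·x₀ + b·y₀ + c·z₀.
d = 0·(-4) + (-4)·5 + 1·(-5)
  = 0 - 20 - 5
  = -25
Equation: -4y + z = -25

-4y + z = -25


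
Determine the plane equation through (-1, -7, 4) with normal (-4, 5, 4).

The plane through P with normal n = (a, b, c) satisfies n·(r - P) = 0,
i.e. ax + by + cz = a·x₀ + b·y₀ + c·z₀.
d = (-4)·(-1) + 5·(-7) + 4·4
  = 4 - 35 + 16
  = -15
Equation: -4x + 5y + 4z = -15

-4x + 5y + 4z = -15


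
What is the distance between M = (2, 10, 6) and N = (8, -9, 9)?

d = √[(x₂-x₁)² + (y₂-y₁)² + (z₂-z₁)²]
  = √[6² + (-19)² + 3²]
  = √[36 + 361 + 9]
  = √406
  ≈ 20.15

20.15


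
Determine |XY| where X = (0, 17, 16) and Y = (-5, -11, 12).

d = √[(x₂-x₁)² + (y₂-y₁)² + (z₂-z₁)²]
  = √[(-5)² + (-28)² + (-4)²]
  = √[25 + 784 + 16]
  = √825
  ≈ 28.72

28.72


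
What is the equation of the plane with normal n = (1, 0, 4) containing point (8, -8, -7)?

The plane through P with normal n = (a, b, c) satisfies n·(r - P) = 0,
i.e. ax + by + cz = a·x₀ + b·y₀ + c·z₀.
d = 1·8 + 0·(-8) + 4·(-7)
  = 8 + 0 - 28
  = -20
Equation: x + 4z = -20

x + 4z = -20


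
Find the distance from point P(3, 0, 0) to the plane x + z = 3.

distance = |a·x₀ + b·y₀ + c·z₀ - d| / √(a² + b² + c²)
  = |1·3 + 0·0 + 1·0 - 3| / √(1² + 0² + 1²)
  = |3 + 0 + 0 - 3| / √(1 + 0 + 1)
  = |0| / √2
  = 0 / 1.414
  ≈ 0

0


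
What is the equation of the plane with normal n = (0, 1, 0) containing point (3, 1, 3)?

The plane through P with normal n = (a, b, c) satisfies n·(r - P) = 0,
i.e. ax + by + cz = a·x₀ + b·y₀ + c·z₀.
d = 0·3 + 1·1 + 0·3
  = 0 + 1 + 0
  = 1
Equation: y = 1

y = 1


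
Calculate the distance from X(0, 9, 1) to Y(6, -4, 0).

d = √[(x₂-x₁)² + (y₂-y₁)² + (z₂-z₁)²]
  = √[6² + (-13)² + (-1)²]
  = √[36 + 169 + 1]
  = √206
  ≈ 14.35

14.35


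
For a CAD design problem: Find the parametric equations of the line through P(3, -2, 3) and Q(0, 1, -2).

Direction vector d = Q - P = (0 - 3, 1 + 2, -2 - 3) = (-3, 3, -5)
Parametric form r = P + t·d:
x = 3 - 3t, y = -2 + 3t, z = 3 - 5t

x = 3 - 3t, y = -2 + 3t, z = 3 - 5t


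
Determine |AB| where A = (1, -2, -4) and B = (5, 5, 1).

d = √[(x₂-x₁)² + (y₂-y₁)² + (z₂-z₁)²]
  = √[4² + 7² + 5²]
  = √[16 + 49 + 25]
  = √90
  ≈ 9.487

9.487


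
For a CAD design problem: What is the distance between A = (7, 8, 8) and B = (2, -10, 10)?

d = √[(x₂-x₁)² + (y₂-y₁)² + (z₂-z₁)²]
  = √[(-5)² + (-18)² + 2²]
  = √[25 + 324 + 4]
  = √353
  ≈ 18.79

18.79


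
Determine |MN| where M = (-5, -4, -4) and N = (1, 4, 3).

d = √[(x₂-x₁)² + (y₂-y₁)² + (z₂-z₁)²]
  = √[6² + 8² + 7²]
  = √[36 + 64 + 49]
  = √149
  ≈ 12.21

12.21


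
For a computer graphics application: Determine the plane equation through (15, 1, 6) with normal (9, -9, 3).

The plane through P with normal n = (a, b, c) satisfies n·(r - P) = 0,
i.e. ax + by + cz = a·x₀ + b·y₀ + c·z₀.
d = 9·15 + (-9)·1 + 3·6
  = 135 - 9 + 18
  = 144
Equation: 9x - 9y + 3z = 144

9x - 9y + 3z = 144


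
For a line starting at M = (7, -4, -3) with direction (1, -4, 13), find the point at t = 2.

P(t) = M + t·d
  = (7 + 1·2, -4 + (-4)·2, -3 + 13·2)
  = (7 + 2, -4 - 8, -3 + 26)
  = (9, -12, 23)

(9, -12, 23)


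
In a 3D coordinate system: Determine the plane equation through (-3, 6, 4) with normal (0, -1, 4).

The plane through P with normal n = (a, b, c) satisfies n·(r - P) = 0,
i.e. ax + by + cz = a·x₀ + b·y₀ + c·z₀.
d = 0·(-3) + (-1)·6 + 4·4
  = 0 - 6 + 16
  = 10
Equation: -y + 4z = 10

-y + 4z = 10


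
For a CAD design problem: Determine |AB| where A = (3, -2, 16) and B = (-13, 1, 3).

d = √[(x₂-x₁)² + (y₂-y₁)² + (z₂-z₁)²]
  = √[(-16)² + 3² + (-13)²]
  = √[256 + 9 + 169]
  = √434
  ≈ 20.83

20.83


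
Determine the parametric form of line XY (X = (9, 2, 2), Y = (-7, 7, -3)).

Direction vector d = Y - X = (-7 - 9, 7 - 2, -3 - 2) = (-16, 5, -5)
Parametric form r = X + t·d:
x = 9 - 16t, y = 2 + 5t, z = 2 - 5t

x = 9 - 16t, y = 2 + 5t, z = 2 - 5t


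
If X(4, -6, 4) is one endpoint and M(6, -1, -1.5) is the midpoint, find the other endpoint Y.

Y = 2M - X
  = (2·6 - 4, 2·(-1) - (-6), 2·(-1.5) - 4)
  = (12 - 4, -2 + 6, -3 - 4)
  = (8, 4, -7)

(8, 4, -7)


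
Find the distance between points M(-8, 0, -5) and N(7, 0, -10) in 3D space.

d = √[(x₂-x₁)² + (y₂-y₁)² + (z₂-z₁)²]
  = √[15² + 0² + (-5)²]
  = √[225 + 0 + 25]
  = √250
  ≈ 15.81

15.81


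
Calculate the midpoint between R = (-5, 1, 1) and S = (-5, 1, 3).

M = ((x₁+x₂)/2, (y₁+y₂)/2, (z₁+z₂)/2)
  = ((-5 - 5)/2, (1 + 1)/2, (1 + 3)/2)
  = (-10/2, 2/2, 4/2)
  = (-5, 1, 2)

(-5, 1, 2)


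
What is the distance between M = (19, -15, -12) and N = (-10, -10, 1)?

d = √[(x₂-x₁)² + (y₂-y₁)² + (z₂-z₁)²]
  = √[(-29)² + 5² + 13²]
  = √[841 + 25 + 169]
  = √1035
  ≈ 32.17

32.17


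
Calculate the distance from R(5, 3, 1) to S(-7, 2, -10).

d = √[(x₂-x₁)² + (y₂-y₁)² + (z₂-z₁)²]
  = √[(-12)² + (-1)² + (-11)²]
  = √[144 + 1 + 121]
  = √266
  ≈ 16.31

16.31


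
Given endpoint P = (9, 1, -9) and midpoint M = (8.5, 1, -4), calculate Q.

Q = 2M - P
  = (2·8.5 - 9, 2·1 - 1, 2·(-4) - (-9))
  = (17 - 9, 2 - 1, -8 + 9)
  = (8, 1, 1)

(8, 1, 1)


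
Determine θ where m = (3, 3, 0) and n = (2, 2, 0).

m·n = 3·2 + 3·2 + 0·0 = 6 + 6 + 0 = 12
|m| = √(3² + 3² + 0²) = √18 ≈ 4.243
|n| = √(2² + 2² + 0²) = √8 ≈ 2.828
cos θ = (m·n)/(|m||n|) = 12/(4.243·2.828) ≈ 1
θ = arccos(1) ≈ 0°

0°


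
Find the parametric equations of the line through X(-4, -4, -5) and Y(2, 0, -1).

Direction vector d = Y - X = (2 + 4, 0 + 4, -1 + 5) = (6, 4, 4)
Parametric form r = X + t·d:
x = -4 + 6t, y = -4 + 4t, z = -5 + 4t

x = -4 + 6t, y = -4 + 4t, z = -5 + 4t


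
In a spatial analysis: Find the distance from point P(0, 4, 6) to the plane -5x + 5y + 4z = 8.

distance = |a·x₀ + b·y₀ + c·z₀ - d| / √(a² + b² + c²)
  = |(-5)·0 + 5·4 + 4·6 - 8| / √((-5)² + 5² + 4²)
  = |0 + 20 + 24 - 8| / √(25 + 25 + 16)
  = |36| / √66
  = 36 / 8.124
  ≈ 4.431

4.431


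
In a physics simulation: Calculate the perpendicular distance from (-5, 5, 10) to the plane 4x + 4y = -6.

distance = |a·x₀ + b·y₀ + c·z₀ - d| / √(a² + b² + c²)
  = |4·(-5) + 4·5 + 0·10 - (-6)| / √(4² + 4² + 0²)
  = |-20 + 20 + 0 + 6| / √(16 + 16 + 0)
  = |6| / √32
  = 6 / 5.657
  ≈ 1.061

1.061


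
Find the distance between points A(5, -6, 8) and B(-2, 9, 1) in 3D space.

d = √[(x₂-x₁)² + (y₂-y₁)² + (z₂-z₁)²]
  = √[(-7)² + 15² + (-7)²]
  = √[49 + 225 + 49]
  = √323
  ≈ 17.97

17.97


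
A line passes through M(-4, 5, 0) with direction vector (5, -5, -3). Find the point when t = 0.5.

P(t) = M + t·d
  = (-4 + 5·0.5, 5 + (-5)·0.5, 0 + (-3)·0.5)
  = (-4 + 2.5, 5 - 2.5, 0 - 1.5)
  = (-1.5, 2.5, -1.5)

(-1.5, 2.5, -1.5)


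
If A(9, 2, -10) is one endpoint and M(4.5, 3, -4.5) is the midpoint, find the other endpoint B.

B = 2M - A
  = (2·4.5 - 9, 2·3 - 2, 2·(-4.5) - (-10))
  = (9 - 9, 6 - 2, -9 + 10)
  = (0, 4, 1)

(0, 4, 1)


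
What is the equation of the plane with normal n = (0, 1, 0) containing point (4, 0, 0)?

The plane through P with normal n = (a, b, c) satisfies n·(r - P) = 0,
i.e. ax + by + cz = a·x₀ + b·y₀ + c·z₀.
d = 0·4 + 1·0 + 0·0
  = 0 + 0 + 0
  = 0
Equation: y = 0

y = 0


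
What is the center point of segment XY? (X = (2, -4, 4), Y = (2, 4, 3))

M = ((x₁+x₂)/2, (y₁+y₂)/2, (z₁+z₂)/2)
  = ((2 + 2)/2, (-4 + 4)/2, (4 + 3)/2)
  = (4/2, 0/2, 7/2)
  = (2, 0, 3.5)

(2, 0, 3.5)


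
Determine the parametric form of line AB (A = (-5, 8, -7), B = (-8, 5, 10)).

Direction vector d = B - A = (-8 + 5, 5 - 8, 10 + 7) = (-3, -3, 17)
Parametric form r = A + t·d:
x = -5 - 3t, y = 8 - 3t, z = -7 + 17t

x = -5 - 3t, y = 8 - 3t, z = -7 + 17t


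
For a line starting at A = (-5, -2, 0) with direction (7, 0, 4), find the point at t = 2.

P(t) = A + t·d
  = (-5 + 7·2, -2 + 0·2, 0 + 4·2)
  = (-5 + 14, -2 + 0, 0 + 8)
  = (9, -2, 8)

(9, -2, 8)


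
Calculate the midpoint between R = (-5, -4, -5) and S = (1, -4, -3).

M = ((x₁+x₂)/2, (y₁+y₂)/2, (z₁+z₂)/2)
  = ((-5 + 1)/2, (-4 - 4)/2, (-5 - 3)/2)
  = (-4/2, -8/2, -8/2)
  = (-2, -4, -4)

(-2, -4, -4)


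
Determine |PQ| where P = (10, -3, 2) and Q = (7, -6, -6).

d = √[(x₂-x₁)² + (y₂-y₁)² + (z₂-z₁)²]
  = √[(-3)² + (-3)² + (-8)²]
  = √[9 + 9 + 64]
  = √82
  ≈ 9.055

9.055


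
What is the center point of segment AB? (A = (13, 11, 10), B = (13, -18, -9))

M = ((x₁+x₂)/2, (y₁+y₂)/2, (z₁+z₂)/2)
  = ((13 + 13)/2, (11 - 18)/2, (10 - 9)/2)
  = (26/2, -7/2, 1/2)
  = (13, -3.5, 0.5)

(13, -3.5, 0.5)


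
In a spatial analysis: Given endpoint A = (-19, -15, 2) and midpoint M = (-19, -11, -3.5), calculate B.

B = 2M - A
  = (2·(-19) - (-19), 2·(-11) - (-15), 2·(-3.5) - 2)
  = (-38 + 19, -22 + 15, -7 - 2)
  = (-19, -7, -9)

(-19, -7, -9)


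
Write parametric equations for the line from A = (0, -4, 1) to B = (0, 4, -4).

Direction vector d = B - A = (0 + 0, 4 + 4, -4 - 1) = (0, 8, -5)
Parametric form r = A + t·d:
x = 0, y = -4 + 8t, z = 1 - 5t

x = 0, y = -4 + 8t, z = 1 - 5t


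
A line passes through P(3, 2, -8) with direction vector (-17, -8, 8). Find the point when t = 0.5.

P(t) = P + t·d
  = (3 + (-17)·0.5, 2 + (-8)·0.5, -8 + 8·0.5)
  = (3 - 8.5, 2 - 4, -8 + 4)
  = (-5.5, -2, -4)

(-5.5, -2, -4)


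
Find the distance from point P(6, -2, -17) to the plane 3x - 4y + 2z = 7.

distance = |a·x₀ + b·y₀ + c·z₀ - d| / √(a² + b² + c²)
  = |3·6 + (-4)·(-2) + 2·(-17) - 7| / √(3² + (-4)² + 2²)
  = |18 + 8 - 34 - 7| / √(9 + 16 + 4)
  = |-15| / √29
  = 15 / 5.385
  ≈ 2.785

2.785


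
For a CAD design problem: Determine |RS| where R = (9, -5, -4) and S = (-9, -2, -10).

d = √[(x₂-x₁)² + (y₂-y₁)² + (z₂-z₁)²]
  = √[(-18)² + 3² + (-6)²]
  = √[324 + 9 + 36]
  = √369
  ≈ 19.21

19.21


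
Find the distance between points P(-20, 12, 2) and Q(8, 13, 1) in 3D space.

d = √[(x₂-x₁)² + (y₂-y₁)² + (z₂-z₁)²]
  = √[28² + 1² + (-1)²]
  = √[784 + 1 + 1]
  = √786
  ≈ 28.04

28.04


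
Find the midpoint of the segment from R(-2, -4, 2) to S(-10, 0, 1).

M = ((x₁+x₂)/2, (y₁+y₂)/2, (z₁+z₂)/2)
  = ((-2 - 10)/2, (-4 + 0)/2, (2 + 1)/2)
  = (-12/2, -4/2, 3/2)
  = (-6, -2, 1.5)

(-6, -2, 1.5)


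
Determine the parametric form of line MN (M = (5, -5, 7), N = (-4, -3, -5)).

Direction vector d = N - M = (-4 - 5, -3 + 5, -5 - 7) = (-9, 2, -12)
Parametric form r = M + t·d:
x = 5 - 9t, y = -5 + 2t, z = 7 - 12t

x = 5 - 9t, y = -5 + 2t, z = 7 - 12t


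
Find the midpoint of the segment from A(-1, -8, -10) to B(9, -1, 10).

M = ((x₁+x₂)/2, (y₁+y₂)/2, (z₁+z₂)/2)
  = ((-1 + 9)/2, (-8 - 1)/2, (-10 + 10)/2)
  = (8/2, -9/2, 0/2)
  = (4, -4.5, 0)

(4, -4.5, 0)


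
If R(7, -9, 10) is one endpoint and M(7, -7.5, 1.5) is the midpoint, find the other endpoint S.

S = 2M - R
  = (2·7 - 7, 2·(-7.5) - (-9), 2·1.5 - 10)
  = (14 - 7, -15 + 9, 3 - 10)
  = (7, -6, -7)

(7, -6, -7)


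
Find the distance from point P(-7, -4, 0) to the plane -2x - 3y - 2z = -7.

distance = |a·x₀ + b·y₀ + c·z₀ - d| / √(a² + b² + c²)
  = |(-2)·(-7) + (-3)·(-4) + (-2)·0 - (-7)| / √((-2)² + (-3)² + (-2)²)
  = |14 + 12 + 0 + 7| / √(4 + 9 + 4)
  = |33| / √17
  = 33 / 4.123
  ≈ 8.004

8.004


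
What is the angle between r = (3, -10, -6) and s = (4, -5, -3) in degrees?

r·s = 3·4 + (-10)·(-5) + (-6)·(-3) = 12 + 50 + 18 = 80
|r| = √(3² + (-10)² + (-6)²) = √145 ≈ 12.04
|s| = √(4² + (-5)² + (-3)²) = √50 ≈ 7.071
cos θ = (r·s)/(|r||s|) = 80/(12.04·7.071) ≈ 0.9396
θ = arccos(0.9396) ≈ 20.02°

20.02°


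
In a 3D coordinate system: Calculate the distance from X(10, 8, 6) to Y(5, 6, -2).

d = √[(x₂-x₁)² + (y₂-y₁)² + (z₂-z₁)²]
  = √[(-5)² + (-2)² + (-8)²]
  = √[25 + 4 + 64]
  = √93
  ≈ 9.644

9.644


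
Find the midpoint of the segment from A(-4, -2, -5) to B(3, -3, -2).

M = ((x₁+x₂)/2, (y₁+y₂)/2, (z₁+z₂)/2)
  = ((-4 + 3)/2, (-2 - 3)/2, (-5 - 2)/2)
  = (-1/2, -5/2, -7/2)
  = (-0.5, -2.5, -3.5)

(-0.5, -2.5, -3.5)


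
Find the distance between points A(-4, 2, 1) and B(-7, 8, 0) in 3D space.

d = √[(x₂-x₁)² + (y₂-y₁)² + (z₂-z₁)²]
  = √[(-3)² + 6² + (-1)²]
  = √[9 + 36 + 1]
  = √46
  ≈ 6.782

6.782


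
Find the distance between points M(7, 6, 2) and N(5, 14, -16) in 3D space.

d = √[(x₂-x₁)² + (y₂-y₁)² + (z₂-z₁)²]
  = √[(-2)² + 8² + (-18)²]
  = √[4 + 64 + 324]
  = √392
  ≈ 19.8

19.8


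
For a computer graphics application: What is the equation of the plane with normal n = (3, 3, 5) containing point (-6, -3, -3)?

The plane through P with normal n = (a, b, c) satisfies n·(r - P) = 0,
i.e. ax + by + cz = a·x₀ + b·y₀ + c·z₀.
d = 3·(-6) + 3·(-3) + 5·(-3)
  = -18 - 9 - 15
  = -42
Equation: 3x + 3y + 5z = -42

3x + 3y + 5z = -42


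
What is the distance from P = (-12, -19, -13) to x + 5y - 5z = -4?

distance = |a·x₀ + b·y₀ + c·z₀ - d| / √(a² + b² + c²)
  = |1·(-12) + 5·(-19) + (-5)·(-13) - (-4)| / √(1² + 5² + (-5)²)
  = |-12 - 95 + 65 + 4| / √(1 + 25 + 25)
  = |-38| / √51
  = 38 / 7.141
  ≈ 5.321

5.321


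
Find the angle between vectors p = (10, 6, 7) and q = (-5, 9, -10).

p·q = 10·(-5) + 6·9 + 7·(-10) = -50 + 54 - 70 = -66
|p| = √(10² + 6² + 7²) = √185 ≈ 13.6
|q| = √((-5)² + 9² + (-10)²) = √206 ≈ 14.35
cos θ = (p·q)/(|p||q|) = -66/(13.6·14.35) ≈ -0.3381
θ = arccos(-0.3381) ≈ 109.8°

109.8°


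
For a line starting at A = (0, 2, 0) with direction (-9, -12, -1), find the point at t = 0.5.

P(t) = A + t·d
  = (0 + (-9)·0.5, 2 + (-12)·0.5, 0 + (-1)·0.5)
  = (0 - 4.5, 2 - 6, 0 - 0.5)
  = (-4.5, -4, -0.5)

(-4.5, -4, -0.5)


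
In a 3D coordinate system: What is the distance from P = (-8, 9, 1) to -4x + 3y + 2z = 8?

distance = |a·x₀ + b·y₀ + c·z₀ - d| / √(a² + b² + c²)
  = |(-4)·(-8) + 3·9 + 2·1 - 8| / √((-4)² + 3² + 2²)
  = |32 + 27 + 2 - 8| / √(16 + 9 + 4)
  = |53| / √29
  = 53 / 5.385
  ≈ 9.842

9.842


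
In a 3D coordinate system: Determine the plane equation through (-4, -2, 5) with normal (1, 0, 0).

The plane through P with normal n = (a, b, c) satisfies n·(r - P) = 0,
i.e. ax + by + cz = a·x₀ + b·y₀ + c·z₀.
d = 1·(-4) + 0·(-2) + 0·5
  = -4 + 0 + 0
  = -4
Equation: x = -4

x = -4


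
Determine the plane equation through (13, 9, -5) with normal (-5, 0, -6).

The plane through P with normal n = (a, b, c) satisfies n·(r - P) = 0,
i.e. ax + by + cz = a·x₀ + b·y₀ + c·z₀.
d = (-5)·13 + 0·9 + (-6)·(-5)
  = -65 + 0 + 30
  = -35
Equation: -5x - 6z = -35

-5x - 6z = -35


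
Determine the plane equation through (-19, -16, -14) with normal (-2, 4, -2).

The plane through P with normal n = (a, b, c) satisfies n·(r - P) = 0,
i.e. ax + by + cz = a·x₀ + b·y₀ + c·z₀.
d = (-2)·(-19) + 4·(-16) + (-2)·(-14)
  = 38 - 64 + 28
  = 2
Equation: -2x + 4y - 2z = 2

-2x + 4y - 2z = 2


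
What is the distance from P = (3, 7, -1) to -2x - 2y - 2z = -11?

distance = |a·x₀ + b·y₀ + c·z₀ - d| / √(a² + b² + c²)
  = |(-2)·3 + (-2)·7 + (-2)·(-1) - (-11)| / √((-2)² + (-2)² + (-2)²)
  = |-6 - 14 + 2 + 11| / √(4 + 4 + 4)
  = |-7| / √12
  = 7 / 3.464
  ≈ 2.021

2.021
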